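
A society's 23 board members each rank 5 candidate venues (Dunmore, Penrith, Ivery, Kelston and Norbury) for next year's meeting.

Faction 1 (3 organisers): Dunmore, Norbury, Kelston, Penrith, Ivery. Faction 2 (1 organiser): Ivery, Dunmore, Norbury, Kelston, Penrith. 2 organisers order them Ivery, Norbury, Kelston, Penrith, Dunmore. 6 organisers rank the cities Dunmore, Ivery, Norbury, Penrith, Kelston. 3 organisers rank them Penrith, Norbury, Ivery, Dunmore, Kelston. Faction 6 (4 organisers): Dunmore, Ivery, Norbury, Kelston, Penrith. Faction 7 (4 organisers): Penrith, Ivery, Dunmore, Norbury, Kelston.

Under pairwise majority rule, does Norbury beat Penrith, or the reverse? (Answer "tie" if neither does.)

Ballots ranking Norbury above Penrith: 3 + 1 + 2 + 6 + 4 = 16.
Ballots ranking Penrith above Norbury: 23 − 16 = 7.
Norbury wins the head-to-head 16–7.

Norbury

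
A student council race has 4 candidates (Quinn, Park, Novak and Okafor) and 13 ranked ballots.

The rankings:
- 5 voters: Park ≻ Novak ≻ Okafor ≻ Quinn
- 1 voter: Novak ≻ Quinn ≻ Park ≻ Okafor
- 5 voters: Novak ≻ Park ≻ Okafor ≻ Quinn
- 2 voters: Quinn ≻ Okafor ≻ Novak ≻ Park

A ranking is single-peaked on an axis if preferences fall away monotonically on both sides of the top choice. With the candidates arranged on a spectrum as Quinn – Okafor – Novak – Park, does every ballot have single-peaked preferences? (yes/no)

Axis positions: Quinn=1, Okafor=2, Novak=3, Park=4.
Type 1 (peak Park at position 4): ranking walks positions 4-3-2-1, expanding outward from the peak — single-peaked.
Type 2: ranking walks positions 3-1-4-2; Quinn is ranked above Okafor even though Okafor lies between Quinn and the peak Novak on the axis — preferences dip and rise again. Not single-peaked.
Type 3 (peak Novak at position 3): ranking walks positions 3-4-2-1, expanding outward from the peak — single-peaked.
Type 4 (peak Quinn at position 1): ranking walks positions 1-2-3-4, expanding outward from the peak — single-peaked.
Type 2 violates single-peakedness, so the profile is not single-peaked on this axis.

no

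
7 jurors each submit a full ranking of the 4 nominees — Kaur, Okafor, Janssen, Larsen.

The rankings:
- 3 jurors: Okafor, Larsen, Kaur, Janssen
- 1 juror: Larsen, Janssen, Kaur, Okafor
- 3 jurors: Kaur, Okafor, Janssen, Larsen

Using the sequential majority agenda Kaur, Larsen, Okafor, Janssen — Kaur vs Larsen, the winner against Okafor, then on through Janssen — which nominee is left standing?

Okafor

Round 1: Kaur vs Larsen — 3–4, Larsen advances.
Round 2: Larsen vs Okafor — 1–6, Okafor advances.
Round 3: Okafor vs Janssen — 6–1, Okafor advances.
The agenda winner is Okafor.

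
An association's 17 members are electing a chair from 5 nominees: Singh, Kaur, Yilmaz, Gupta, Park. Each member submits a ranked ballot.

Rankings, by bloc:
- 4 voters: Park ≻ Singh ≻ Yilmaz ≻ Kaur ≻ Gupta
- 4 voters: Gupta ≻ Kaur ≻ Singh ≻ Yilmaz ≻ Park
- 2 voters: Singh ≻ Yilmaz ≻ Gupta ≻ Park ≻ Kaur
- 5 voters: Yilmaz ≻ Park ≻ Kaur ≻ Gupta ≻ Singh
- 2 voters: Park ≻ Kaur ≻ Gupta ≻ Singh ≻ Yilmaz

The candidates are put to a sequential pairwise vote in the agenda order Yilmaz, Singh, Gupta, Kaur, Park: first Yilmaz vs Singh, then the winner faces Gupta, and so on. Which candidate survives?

Round 1: Yilmaz vs Singh — 5–12, Singh advances.
Round 2: Singh vs Gupta — 6–11, Gupta advances.
Round 3: Gupta vs Kaur — 6–11, Kaur advances.
Round 4: Kaur vs Park — 4–13, Park advances.
The agenda winner is Park.

Park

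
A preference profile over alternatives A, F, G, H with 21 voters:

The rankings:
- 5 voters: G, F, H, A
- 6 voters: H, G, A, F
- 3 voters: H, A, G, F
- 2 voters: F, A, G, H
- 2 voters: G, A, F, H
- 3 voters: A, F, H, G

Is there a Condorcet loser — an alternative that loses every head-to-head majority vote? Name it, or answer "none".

Pairwise majorities:
A vs F: 14 to 7, A.
A vs G: A preferred on 3+2+3 = 8 ballots; G wins 13–8.
A vs H: H wins 14–7.
F vs G: F is ranked higher on 2+3 = 5 ballots, G on 16. G wins 16–5.
F vs H: 5+2+2+3 = 12 for F, 9 for H — F by 12–9.
G vs H: H wins 12–9.
Every alternative wins at least one matchup (A beats F; F beats H; G beats A; H beats A), so there is no Condorcet loser.

none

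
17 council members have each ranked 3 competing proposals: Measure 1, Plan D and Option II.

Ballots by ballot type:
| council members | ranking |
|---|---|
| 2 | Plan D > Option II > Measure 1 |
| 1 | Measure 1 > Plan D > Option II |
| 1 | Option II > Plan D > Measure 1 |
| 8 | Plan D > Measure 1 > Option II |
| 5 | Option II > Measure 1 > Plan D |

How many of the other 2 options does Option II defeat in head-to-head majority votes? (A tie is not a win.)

0

Option II against each rival (17 council members):
Option II vs Measure 1: 8 to 9, Measure 1.
Option II vs Plan D: Plan D, 11–6.
Option II beats no one; loses to Measure 1, Plan D — 0 pairwise wins.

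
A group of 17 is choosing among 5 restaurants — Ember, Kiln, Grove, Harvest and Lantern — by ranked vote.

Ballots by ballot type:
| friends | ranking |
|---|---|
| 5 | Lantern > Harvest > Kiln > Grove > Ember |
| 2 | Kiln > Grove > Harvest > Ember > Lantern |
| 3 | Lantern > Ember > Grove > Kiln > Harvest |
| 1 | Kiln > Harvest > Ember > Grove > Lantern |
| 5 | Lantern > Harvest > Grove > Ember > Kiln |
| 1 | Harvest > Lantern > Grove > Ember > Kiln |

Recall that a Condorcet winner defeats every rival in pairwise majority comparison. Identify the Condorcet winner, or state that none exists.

Head-to-head results (17 friends):
Ember vs Kiln: 9 to 8, Ember.
Ember vs Grove: Grove, 13–4.
Ember vs Harvest: Harvest wins 14–3.
Ember vs Lantern: Ember is ranked higher on 2+1 = 3 ballots, Lantern on 14. Lantern wins 14–3.
Kiln vs Grove: Kiln is ranked higher on 5+2+1 = 8 ballots, Grove on 9. Grove wins 9–8.
Kiln vs Harvest: Kiln is ranked higher on 2+3+1 = 6 ballots, Harvest on 11. Harvest wins 11–6.
Kiln vs Lantern: Lantern, 14–3.
Grove–Harvest: Harvest 12–5.
Grove vs Lantern: Lantern, 14–3.
Harvest–Lantern: Lantern 13–4.
Lantern beats each of Ember, Kiln, Grove, Harvest — Lantern is the Condorcet winner.

Lantern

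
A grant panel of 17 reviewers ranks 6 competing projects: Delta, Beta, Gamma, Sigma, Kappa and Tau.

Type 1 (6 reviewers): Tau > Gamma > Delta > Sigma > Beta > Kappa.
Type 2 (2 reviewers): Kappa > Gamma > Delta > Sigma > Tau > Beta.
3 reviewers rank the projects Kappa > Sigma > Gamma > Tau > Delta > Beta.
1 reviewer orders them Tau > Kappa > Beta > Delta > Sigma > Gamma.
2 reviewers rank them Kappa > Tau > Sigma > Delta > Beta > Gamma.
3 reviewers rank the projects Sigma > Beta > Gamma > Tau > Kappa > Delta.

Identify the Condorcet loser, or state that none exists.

none

Pairwise majorities:
Delta vs Beta: 13 to 4, Delta.
Delta vs Gamma: Delta preferred on 1+2 = 3 ballots; Gamma wins 14–3.
Delta–Sigma: Delta 9–8.
Delta vs Kappa: Kappa, 11–6.
Delta vs Tau: 2 to 15, Tau.
Beta vs Gamma: Beta is ranked higher on 1+2+3 = 6 ballots, Gamma on 11. Gamma wins 11–6.
Beta vs Sigma: Beta preferred on 1 ballot; Sigma wins 16–1.
Beta vs Kappa: Beta is ranked higher on 6+3 = 9 ballots, Kappa on 8. Beta wins 9–8.
Beta vs Tau: 3 for Beta, 14 for Tau — Tau by 14–3.
Gamma–Sigma: Sigma 9–8.
Gamma vs Kappa: 9 to 8, Gamma.
Gamma vs Tau: Gamma is ranked higher on 2+3+3 = 8 ballots, Tau on 9. Tau wins 9–8.
Sigma vs Kappa: Sigma wins 9–8.
Sigma vs Tau: Sigma preferred on 2+3+3 = 8 ballots; Tau wins 9–8.
Kappa vs Tau: Kappa preferred on 2+3+2 = 7 ballots; Tau wins 10–7.
Each project has at least one pairwise win (Delta beats Beta; Beta beats Kappa; Gamma beats Delta; Sigma beats Beta; Kappa beats Delta; Tau beats Delta) — no Condorcet loser.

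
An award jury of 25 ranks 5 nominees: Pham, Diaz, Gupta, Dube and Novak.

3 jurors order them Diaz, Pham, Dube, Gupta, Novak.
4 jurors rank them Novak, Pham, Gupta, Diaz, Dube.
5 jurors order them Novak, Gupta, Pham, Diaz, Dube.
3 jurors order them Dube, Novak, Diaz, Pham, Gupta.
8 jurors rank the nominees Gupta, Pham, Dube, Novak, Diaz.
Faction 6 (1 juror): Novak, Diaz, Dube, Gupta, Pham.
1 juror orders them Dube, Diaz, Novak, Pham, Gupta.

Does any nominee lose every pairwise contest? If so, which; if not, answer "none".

Pairwise majorities:
Pham vs Diaz: Pham preferred on 4+5+8 = 17 ballots; Pham wins 17–8.
Pham vs Gupta: Pham preferred on 3+4+3+1 = 11 ballots; Gupta wins 14–11.
Pham vs Dube: 20 to 5, Pham.
Pham–Novak: Novak 14–11.
Diaz vs Gupta: 8 to 17, Gupta.
Diaz vs Dube: Diaz wins 13–12.
Diaz vs Novak: 3+1 = 4 for Diaz, 21 for Novak — Novak by 21–4.
Gupta vs Dube: Gupta, 17–8.
Gupta–Novak: Novak 14–11.
Dube vs Novak: Dube, 15–10.
No nominee is winless: Pham beats Diaz; Diaz beats Dube; Gupta beats Pham; Dube beats Novak; Novak beats Pham. There is no Condorcet loser.

none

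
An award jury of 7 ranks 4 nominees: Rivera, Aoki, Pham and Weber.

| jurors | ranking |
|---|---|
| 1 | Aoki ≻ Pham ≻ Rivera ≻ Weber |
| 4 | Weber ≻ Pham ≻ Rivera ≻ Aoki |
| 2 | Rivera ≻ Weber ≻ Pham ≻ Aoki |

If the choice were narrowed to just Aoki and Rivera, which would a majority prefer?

Ballots ranking Aoki above Rivera: 1.
Ballots ranking Rivera above Aoki: 7 − 1 = 6.
Rivera wins the head-to-head 6–1.

Rivera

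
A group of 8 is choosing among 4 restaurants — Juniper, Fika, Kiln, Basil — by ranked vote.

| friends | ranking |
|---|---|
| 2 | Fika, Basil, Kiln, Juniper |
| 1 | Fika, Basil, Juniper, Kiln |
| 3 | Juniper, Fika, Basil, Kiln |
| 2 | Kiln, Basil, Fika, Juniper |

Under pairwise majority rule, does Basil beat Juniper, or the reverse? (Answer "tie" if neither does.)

Basil

Ballots ranking Basil above Juniper: 2 + 1 + 2 = 5.
Ballots ranking Juniper above Basil: 8 − 5 = 3.
Basil wins the head-to-head 5–3.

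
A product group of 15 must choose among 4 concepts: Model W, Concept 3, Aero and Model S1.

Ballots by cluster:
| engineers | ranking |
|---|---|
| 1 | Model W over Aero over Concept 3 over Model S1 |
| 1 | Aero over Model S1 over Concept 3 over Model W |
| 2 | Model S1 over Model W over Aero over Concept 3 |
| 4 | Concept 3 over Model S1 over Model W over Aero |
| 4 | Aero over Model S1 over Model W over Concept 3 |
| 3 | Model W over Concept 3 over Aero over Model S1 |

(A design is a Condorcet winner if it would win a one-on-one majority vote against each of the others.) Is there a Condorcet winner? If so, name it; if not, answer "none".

Check each pair by majority over 15 ballots:
Model W–Concept 3: Model W 10–5.
Model W vs Aero: Model W wins 10–5.
Model W vs Model S1: Model S1 wins 11–4.
Concept 3–Aero: Aero 8–7.
Concept 3 vs Model S1: Concept 3 wins 8–7.
Aero vs Model S1: Aero wins 9–6.
No design is unbeaten: Model W loses to Model S1; Concept 3 loses to Model W; Aero loses to Model W; Model S1 loses to Concept 3. In particular Model W beats Concept 3 beats Model S1 beats Model W is a majority cycle — no Condorcet winner exists.

none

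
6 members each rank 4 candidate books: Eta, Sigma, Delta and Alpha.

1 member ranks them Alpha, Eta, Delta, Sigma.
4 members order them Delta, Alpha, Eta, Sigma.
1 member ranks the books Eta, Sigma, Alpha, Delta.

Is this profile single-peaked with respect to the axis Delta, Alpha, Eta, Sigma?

yes

Axis positions: Delta=1, Alpha=2, Eta=3, Sigma=4.
Cluster 1 (peak Alpha at position 2): ranking walks positions 2-3-1-4, expanding outward from the peak — single-peaked.
Cluster 2 (peak Delta at position 1): ranking walks positions 1-2-3-4, expanding outward from the peak — single-peaked.
Cluster 3 (peak Eta at position 3): ranking walks positions 3-4-2-1, expanding outward from the peak — single-peaked.
Every ranking is single-peaked on this axis.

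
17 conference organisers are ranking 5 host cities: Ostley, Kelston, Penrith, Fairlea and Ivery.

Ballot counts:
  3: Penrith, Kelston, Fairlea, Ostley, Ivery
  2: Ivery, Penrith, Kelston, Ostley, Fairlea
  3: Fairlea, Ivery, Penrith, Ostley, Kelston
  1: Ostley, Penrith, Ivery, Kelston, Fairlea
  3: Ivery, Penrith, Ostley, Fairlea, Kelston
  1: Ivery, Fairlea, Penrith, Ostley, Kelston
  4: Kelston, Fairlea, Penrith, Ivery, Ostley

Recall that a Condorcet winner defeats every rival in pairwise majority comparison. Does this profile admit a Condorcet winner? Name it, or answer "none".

Pairwise majorities:
Ostley vs Kelston: 3+1+3+1 = 8 for Ostley, 9 for Kelston — Kelston by 9–8.
Ostley vs Penrith: Ostley is ranked higher on 1 ballot, Penrith on 16. Penrith wins 16–1.
Ostley vs Fairlea: 6 to 11, Fairlea.
Ostley vs Ivery: Ivery wins 13–4.
Kelston vs Penrith: Kelston preferred on 4 ballots; Penrith wins 13–4.
Kelston vs Fairlea: Kelston preferred on 3+2+1+4 = 10 ballots; Kelston wins 10–7.
Kelston vs Ivery: Ivery wins 10–7.
Penrith vs Fairlea: Penrith wins 9–8.
Penrith vs Ivery: 8 to 9, Ivery.
Fairlea vs Ivery: Fairlea, 10–7.
Every city loses at least once (Ostley loses to Kelston; Kelston loses to Penrith; Penrith loses to Ivery; Fairlea loses to Kelston; Ivery loses to Fairlea). The majority relation contains the cycle Kelston > Fairlea > Ivery > Kelston, so there is no Condorcet winner.

none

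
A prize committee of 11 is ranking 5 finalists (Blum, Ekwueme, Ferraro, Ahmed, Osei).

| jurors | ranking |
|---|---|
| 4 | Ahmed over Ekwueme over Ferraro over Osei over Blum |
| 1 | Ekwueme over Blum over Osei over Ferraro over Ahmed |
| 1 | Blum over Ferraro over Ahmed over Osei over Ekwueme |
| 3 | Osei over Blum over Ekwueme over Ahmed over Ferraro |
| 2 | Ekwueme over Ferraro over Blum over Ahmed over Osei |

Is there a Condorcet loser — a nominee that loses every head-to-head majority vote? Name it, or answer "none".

none

Pairwise majorities:
Blum vs Ekwueme: Blum is ranked higher on 1+3 = 4 ballots, Ekwueme on 7. Ekwueme wins 7–4.
Blum vs Ferraro: Ferraro, 6–5.
Blum vs Ahmed: Blum wins 7–4.
Blum–Osei: Osei 7–4.
Ekwueme vs Ferraro: Ekwueme wins 10–1.
Ekwueme vs Ahmed: Ekwueme wins 6–5.
Ekwueme vs Osei: Ekwueme is ranked higher on 4+1+2 = 7 ballots, Osei on 4. Ekwueme wins 7–4.
Ferraro vs Ahmed: Ahmed wins 7–4.
Ferraro vs Osei: Ferraro, 7–4.
Ahmed vs Osei: Ahmed wins 7–4.
Every nominee wins at least one matchup (Blum beats Ahmed; Ekwueme beats Blum; Ferraro beats Blum; Ahmed beats Ferraro; Osei beats Blum), so there is no Condorcet loser.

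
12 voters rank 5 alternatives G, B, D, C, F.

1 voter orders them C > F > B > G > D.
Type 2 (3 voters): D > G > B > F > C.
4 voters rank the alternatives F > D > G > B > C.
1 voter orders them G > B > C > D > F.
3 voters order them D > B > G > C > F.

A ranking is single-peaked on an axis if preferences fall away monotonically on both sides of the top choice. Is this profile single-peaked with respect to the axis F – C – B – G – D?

Axis positions: F=1, C=2, B=3, G=4, D=5.
Type 1 (peak C at position 2): ranking walks positions 2-1-3-4-5, expanding outward from the peak — single-peaked.
Type 2: ranking walks positions 5-4-3-1-2; F is ranked above C even though C lies between F and the peak D on the axis — preferences dip and rise again. Not single-peaked.
Type 3: ranking walks positions 1-5-4-3-2; D is ranked above C even though C lies between D and the peak F on the axis — preferences dip and rise again. Not single-peaked.
Type 4 (peak G at position 4): ranking walks positions 4-3-2-5-1, expanding outward from the peak — single-peaked.
Type 5: ranking walks positions 5-3-4-2-1; B is ranked above G even though G lies between B and the peak D on the axis — preferences dip and rise again. Not single-peaked.
Type 2 violates single-peakedness, so the profile is not single-peaked on this axis.

no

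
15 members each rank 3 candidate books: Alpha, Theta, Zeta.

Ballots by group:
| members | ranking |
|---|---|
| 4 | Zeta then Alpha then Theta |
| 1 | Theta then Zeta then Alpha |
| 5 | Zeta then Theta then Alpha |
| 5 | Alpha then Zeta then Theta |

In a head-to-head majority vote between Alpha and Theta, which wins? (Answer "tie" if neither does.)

Alpha

Ballots ranking Alpha above Theta: 4 + 5 = 9.
Ballots ranking Theta above Alpha: 15 − 9 = 6.
Alpha wins the head-to-head 9–6.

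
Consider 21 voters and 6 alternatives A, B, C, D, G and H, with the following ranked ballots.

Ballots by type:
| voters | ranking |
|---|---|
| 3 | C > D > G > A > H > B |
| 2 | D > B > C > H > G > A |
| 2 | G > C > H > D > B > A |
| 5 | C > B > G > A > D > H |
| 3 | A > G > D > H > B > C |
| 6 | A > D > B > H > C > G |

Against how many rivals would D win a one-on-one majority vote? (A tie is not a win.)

D against each rival (21 voters):
D vs A: D preferred on 3+2+2 = 7 ballots; A wins 14–7.
D vs B: D preferred on 3+2+2+3+6 = 16 ballots; D wins 16–5.
D vs C: 11 to 10, D.
D vs G: D wins 11–10.
D vs H: 19 to 2, D.
D beats B, C, G, H; loses to A — 4 pairwise wins.

4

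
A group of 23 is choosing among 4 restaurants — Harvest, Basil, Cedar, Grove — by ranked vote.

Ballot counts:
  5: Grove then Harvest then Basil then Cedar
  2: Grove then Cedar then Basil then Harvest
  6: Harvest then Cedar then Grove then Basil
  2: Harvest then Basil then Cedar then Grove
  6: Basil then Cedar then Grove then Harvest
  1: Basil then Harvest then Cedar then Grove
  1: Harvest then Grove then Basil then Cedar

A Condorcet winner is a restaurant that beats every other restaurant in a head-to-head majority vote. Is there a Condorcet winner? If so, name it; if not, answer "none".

Check each pair by majority over 23 ballots:
Harvest vs Basil: Harvest, 14–9.
Harvest–Cedar: Harvest 15–8.
Harvest vs Grove: Grove wins 13–10.
Basil vs Cedar: Basil wins 15–8.
Basil vs Grove: Grove wins 14–9.
Cedar–Grove: Cedar 15–8.
Every restaurant loses at least once (Harvest loses to Grove; Basil loses to Harvest; Cedar loses to Harvest; Grove loses to Cedar). The majority relation contains the cycle Harvest > Cedar > Grove > Harvest, so there is no Condorcet winner.

none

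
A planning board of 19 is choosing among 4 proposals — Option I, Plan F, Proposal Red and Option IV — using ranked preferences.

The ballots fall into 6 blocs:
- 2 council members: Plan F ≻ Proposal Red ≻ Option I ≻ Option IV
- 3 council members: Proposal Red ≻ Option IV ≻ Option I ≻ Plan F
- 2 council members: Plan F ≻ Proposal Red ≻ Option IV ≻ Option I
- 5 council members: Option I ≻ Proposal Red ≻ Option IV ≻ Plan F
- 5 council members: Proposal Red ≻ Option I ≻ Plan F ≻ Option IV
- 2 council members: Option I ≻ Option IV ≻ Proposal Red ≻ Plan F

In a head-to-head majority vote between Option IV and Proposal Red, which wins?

Ballots ranking Option IV above Proposal Red: 2.
Ballots ranking Proposal Red above Option IV: 19 − 2 = 17.
Proposal Red wins the head-to-head 17–2.

Proposal Red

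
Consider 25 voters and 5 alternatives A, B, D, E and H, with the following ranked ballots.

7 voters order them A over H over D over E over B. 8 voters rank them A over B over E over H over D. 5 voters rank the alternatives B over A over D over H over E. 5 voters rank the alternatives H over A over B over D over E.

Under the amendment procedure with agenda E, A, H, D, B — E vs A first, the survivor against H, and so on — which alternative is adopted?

A

Round 1: E vs A — 0–25, A advances.
Round 2: A vs H — 20–5, A advances.
Round 3: A vs D — 25–0, A advances.
Round 4: A vs B — 20–5, A advances.
A survives the agenda.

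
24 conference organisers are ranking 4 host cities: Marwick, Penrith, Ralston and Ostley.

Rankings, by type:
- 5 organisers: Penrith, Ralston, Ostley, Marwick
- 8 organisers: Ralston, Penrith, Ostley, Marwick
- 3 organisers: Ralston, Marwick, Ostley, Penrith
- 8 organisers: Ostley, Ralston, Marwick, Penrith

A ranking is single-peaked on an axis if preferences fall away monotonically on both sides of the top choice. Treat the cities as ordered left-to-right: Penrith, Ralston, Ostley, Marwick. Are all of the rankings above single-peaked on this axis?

Axis positions: Penrith=1, Ralston=2, Ostley=3, Marwick=4.
Type 1 (peak Penrith at position 1): ranking walks positions 1-2-3-4, expanding outward from the peak — single-peaked.
Type 2 (peak Ralston at position 2): ranking walks positions 2-1-3-4, expanding outward from the peak — single-peaked.
Type 3: ranking walks positions 2-4-3-1; Marwick is ranked above Ostley even though Ostley lies between Marwick and the peak Ralston on the axis — preferences dip and rise again. Not single-peaked.
Type 4 (peak Ostley at position 3): ranking walks positions 3-2-4-1, expanding outward from the peak — single-peaked.
Type 3 violates single-peakedness, so the profile is not single-peaked on this axis.

no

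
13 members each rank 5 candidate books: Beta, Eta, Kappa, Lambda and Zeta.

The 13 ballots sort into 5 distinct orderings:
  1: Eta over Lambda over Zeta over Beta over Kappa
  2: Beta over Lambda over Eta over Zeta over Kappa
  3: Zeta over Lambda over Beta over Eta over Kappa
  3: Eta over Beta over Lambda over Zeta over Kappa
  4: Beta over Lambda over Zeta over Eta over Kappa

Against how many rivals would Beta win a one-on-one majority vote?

Beta against each rival (13 members):
Beta vs Eta: 9 to 4, Beta.
Beta vs Kappa: Beta preferred on 1+2+3+3+4 = 13 ballots; Beta wins 13–0.
Beta vs Lambda: Beta is ranked higher on 2+3+4 = 9 ballots, Lambda on 4. Beta wins 9–4.
Beta vs Zeta: Beta preferred on 2+3+4 = 9 ballots; Beta wins 9–4.
Beta beats Eta, Kappa, Lambda, Zeta — 4 pairwise wins.

4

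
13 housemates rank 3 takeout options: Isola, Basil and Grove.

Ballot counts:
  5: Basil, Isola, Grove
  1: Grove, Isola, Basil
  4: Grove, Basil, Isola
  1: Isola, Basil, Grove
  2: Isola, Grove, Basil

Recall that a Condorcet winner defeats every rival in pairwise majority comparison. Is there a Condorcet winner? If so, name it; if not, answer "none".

none

Head-to-head results (13 friends):
Isola vs Basil: 1+1+2 = 4 for Isola, 9 for Basil — Basil by 9–4.
Isola vs Grove: Isola preferred on 5+1+2 = 8 ballots; Isola wins 8–5.
Basil vs Grove: 6 to 7, Grove.
Every restaurant loses at least once (Isola loses to Basil; Basil loses to Grove; Grove loses to Isola). The majority relation contains the cycle Isola beats Grove beats Basil beats Isola, so there is no Condorcet winner.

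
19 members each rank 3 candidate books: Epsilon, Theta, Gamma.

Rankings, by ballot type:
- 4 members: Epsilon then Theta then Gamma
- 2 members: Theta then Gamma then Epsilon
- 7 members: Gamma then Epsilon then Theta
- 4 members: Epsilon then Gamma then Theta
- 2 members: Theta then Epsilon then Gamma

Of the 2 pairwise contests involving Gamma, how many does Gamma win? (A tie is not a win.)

1

Gamma against each rival (19 members):
Gamma–Epsilon: Epsilon 10–9.
Gamma–Theta: Gamma 11–8.
Gamma beats Theta; loses to Epsilon — 1 pairwise win.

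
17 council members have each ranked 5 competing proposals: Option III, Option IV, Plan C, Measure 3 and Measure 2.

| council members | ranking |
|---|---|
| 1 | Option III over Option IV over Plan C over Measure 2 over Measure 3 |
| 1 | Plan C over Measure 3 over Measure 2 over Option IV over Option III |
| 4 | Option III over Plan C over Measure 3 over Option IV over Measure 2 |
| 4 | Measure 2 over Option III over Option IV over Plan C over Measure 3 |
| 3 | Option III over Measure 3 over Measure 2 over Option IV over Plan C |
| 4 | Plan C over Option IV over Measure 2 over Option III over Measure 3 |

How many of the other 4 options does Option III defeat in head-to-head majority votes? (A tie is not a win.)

Option III against each rival (17 council members):
Option III vs Option IV: 1+4+4+3 = 12 for Option III, 5 for Option IV — Option III by 12–5.
Option III vs Plan C: Option III wins 12–5.
Option III vs Measure 3: Option III wins 16–1.
Option III vs Measure 2: Option III is ranked higher on 1+4+3 = 8 ballots, Measure 2 on 9. Measure 2 wins 9–8.
Option III beats Option IV, Plan C, Measure 3; loses to Measure 2 — 3 pairwise wins.

3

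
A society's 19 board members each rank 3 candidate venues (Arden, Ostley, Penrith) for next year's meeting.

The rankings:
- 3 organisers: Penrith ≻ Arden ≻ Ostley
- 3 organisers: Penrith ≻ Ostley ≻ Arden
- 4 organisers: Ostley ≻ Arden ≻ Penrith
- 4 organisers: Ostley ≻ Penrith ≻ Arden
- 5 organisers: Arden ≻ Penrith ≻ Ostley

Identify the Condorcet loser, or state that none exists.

Pairwise majorities:
Arden vs Ostley: 3+5 = 8 for Arden, 11 for Ostley — Ostley by 11–8.
Arden vs Penrith: Penrith, 10–9.
Ostley vs Penrith: Penrith, 11–8.
Arden is beaten in every head-to-head and is the Condorcet loser.

Arden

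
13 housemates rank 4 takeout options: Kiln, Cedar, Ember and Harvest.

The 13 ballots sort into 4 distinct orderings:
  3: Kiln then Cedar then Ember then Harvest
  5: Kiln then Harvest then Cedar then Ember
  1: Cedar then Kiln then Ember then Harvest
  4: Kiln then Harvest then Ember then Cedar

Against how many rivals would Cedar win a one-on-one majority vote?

Cedar against each rival (13 friends):
Cedar vs Kiln: 1 for Cedar, 12 for Kiln — Kiln by 12–1.
Cedar vs Ember: Cedar, 9–4.
Cedar vs Harvest: Harvest, 9–4.
Cedar beats Ember; loses to Kiln, Harvest — 1 pairwise win.

1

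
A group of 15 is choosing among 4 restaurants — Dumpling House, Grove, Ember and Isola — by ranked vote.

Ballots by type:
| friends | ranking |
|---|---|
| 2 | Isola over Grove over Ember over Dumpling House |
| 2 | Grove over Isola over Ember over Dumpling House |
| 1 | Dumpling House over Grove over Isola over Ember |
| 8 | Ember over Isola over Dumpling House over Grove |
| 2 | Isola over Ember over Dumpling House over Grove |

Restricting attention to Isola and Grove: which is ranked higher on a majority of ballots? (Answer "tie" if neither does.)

Ballots ranking Isola above Grove: 2 + 8 + 2 = 12.
Ballots ranking Grove above Isola: 15 − 12 = 3.
Isola wins the head-to-head 12–3.

Isola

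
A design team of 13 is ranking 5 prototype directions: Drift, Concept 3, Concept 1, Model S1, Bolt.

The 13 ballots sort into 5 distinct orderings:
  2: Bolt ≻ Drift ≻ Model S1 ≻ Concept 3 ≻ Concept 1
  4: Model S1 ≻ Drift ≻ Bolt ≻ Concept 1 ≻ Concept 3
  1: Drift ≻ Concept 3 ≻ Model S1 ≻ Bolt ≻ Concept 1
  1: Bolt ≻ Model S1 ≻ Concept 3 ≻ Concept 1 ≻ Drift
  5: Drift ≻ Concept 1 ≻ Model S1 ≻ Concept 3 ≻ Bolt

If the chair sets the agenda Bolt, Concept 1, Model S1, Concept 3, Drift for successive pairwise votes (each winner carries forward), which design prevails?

Drift

Round 1: Bolt vs Concept 1 — 8–5, Bolt advances.
Round 2: Bolt vs Model S1 — 3–10, Model S1 advances.
Round 3: Model S1 vs Concept 3 — 12–1, Model S1 advances.
Round 4: Model S1 vs Drift — 5–8, Drift advances.
The agenda winner is Drift.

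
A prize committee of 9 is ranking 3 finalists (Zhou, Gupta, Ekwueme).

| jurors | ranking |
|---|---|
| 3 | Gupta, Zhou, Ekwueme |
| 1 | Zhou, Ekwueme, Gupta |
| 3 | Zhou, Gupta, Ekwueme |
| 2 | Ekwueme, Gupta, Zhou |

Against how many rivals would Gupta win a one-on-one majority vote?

2

Gupta against each rival (9 jurors):
Gupta–Zhou: Gupta 5–4.
Gupta–Ekwueme: Gupta 6–3.
Gupta beats Zhou, Ekwueme — 2 pairwise wins.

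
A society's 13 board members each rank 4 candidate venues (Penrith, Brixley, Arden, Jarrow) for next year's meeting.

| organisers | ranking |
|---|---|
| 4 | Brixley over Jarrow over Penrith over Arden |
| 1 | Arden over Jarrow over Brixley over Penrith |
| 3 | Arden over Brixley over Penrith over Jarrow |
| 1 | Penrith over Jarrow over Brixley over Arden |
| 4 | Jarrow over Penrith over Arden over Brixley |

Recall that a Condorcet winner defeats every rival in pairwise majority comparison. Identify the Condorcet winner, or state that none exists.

Head-to-head results (13 organisers):
Penrith vs Brixley: Brixley, 8–5.
Penrith vs Arden: 9 to 4, Penrith.
Penrith vs Jarrow: Jarrow wins 9–4.
Brixley vs Arden: Arden, 8–5.
Brixley vs Jarrow: Brixley, 7–6.
Arden vs Jarrow: 1+3 = 4 for Arden, 9 for Jarrow — Jarrow by 9–4.
No city is unbeaten: Penrith loses to Brixley; Brixley loses to Arden; Arden loses to Penrith; Jarrow loses to Brixley. In particular Penrith > Arden > Brixley > Penrith is a majority cycle — no Condorcet winner exists.

none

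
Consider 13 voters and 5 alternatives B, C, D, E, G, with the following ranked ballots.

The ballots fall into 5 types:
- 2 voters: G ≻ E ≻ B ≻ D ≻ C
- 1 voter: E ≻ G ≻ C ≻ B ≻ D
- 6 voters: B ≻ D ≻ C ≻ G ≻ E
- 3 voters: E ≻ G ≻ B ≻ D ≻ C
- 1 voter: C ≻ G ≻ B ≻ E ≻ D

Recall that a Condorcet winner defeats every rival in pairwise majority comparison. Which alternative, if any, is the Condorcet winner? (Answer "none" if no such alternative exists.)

Pairwise majorities:
B vs C: B wins 11–2.
B vs D: B, 13–0.
B–E: B 7–6.
B vs G: G wins 7–6.
C vs D: D, 11–2.
C vs E: C wins 7–6.
C–G: C 7–6.
D vs E: E wins 7–6.
D vs G: G, 7–6.
E vs G: G, 9–4.
Every alternative loses at least once (B loses to G; C loses to B; D loses to B; E loses to B; G loses to C). The majority relation contains the cycle B beats C beats G beats B, so there is no Condorcet winner.

none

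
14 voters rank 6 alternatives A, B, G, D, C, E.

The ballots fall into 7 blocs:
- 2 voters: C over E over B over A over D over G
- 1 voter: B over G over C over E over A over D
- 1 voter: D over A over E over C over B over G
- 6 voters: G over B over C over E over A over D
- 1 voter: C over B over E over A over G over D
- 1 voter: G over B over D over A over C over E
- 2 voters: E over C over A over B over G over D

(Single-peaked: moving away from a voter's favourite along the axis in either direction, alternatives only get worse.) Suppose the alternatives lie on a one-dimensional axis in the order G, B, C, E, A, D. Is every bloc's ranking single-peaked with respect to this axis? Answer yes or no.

Axis positions: G=1, B=2, C=3, E=4, A=5, D=6.
Bloc 1 (peak C at position 3): ranking walks positions 3-4-2-5-6-1, expanding outward from the peak — single-peaked.
Bloc 2 (peak B at position 2): ranking walks positions 2-1-3-4-5-6, expanding outward from the peak — single-peaked.
Bloc 3 (peak D at position 6): ranking walks positions 6-5-4-3-2-1, expanding outward from the peak — single-peaked.
Bloc 4 (peak G at position 1): ranking walks positions 1-2-3-4-5-6, expanding outward from the peak — single-peaked.
Bloc 5 (peak C at position 3): ranking walks positions 3-2-4-5-1-6, expanding outward from the peak — single-peaked.
Bloc 6: ranking walks positions 1-2-6-5-3-4; D is ranked above C even though C lies between D and the peak G on the axis — preferences dip and rise again. Not single-peaked.
Bloc 7 (peak E at position 4): ranking walks positions 4-3-5-2-1-6, expanding outward from the peak — single-peaked.
Bloc 6 violates single-peakedness, so the profile is not single-peaked on this axis.

no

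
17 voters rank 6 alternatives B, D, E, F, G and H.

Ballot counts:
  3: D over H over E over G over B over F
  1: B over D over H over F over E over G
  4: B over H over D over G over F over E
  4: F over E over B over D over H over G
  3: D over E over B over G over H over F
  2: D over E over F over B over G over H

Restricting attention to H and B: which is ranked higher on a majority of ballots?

Ballots ranking H above B: 3.
Ballots ranking B above H: 17 − 3 = 14.
B wins the head-to-head 14–3.

B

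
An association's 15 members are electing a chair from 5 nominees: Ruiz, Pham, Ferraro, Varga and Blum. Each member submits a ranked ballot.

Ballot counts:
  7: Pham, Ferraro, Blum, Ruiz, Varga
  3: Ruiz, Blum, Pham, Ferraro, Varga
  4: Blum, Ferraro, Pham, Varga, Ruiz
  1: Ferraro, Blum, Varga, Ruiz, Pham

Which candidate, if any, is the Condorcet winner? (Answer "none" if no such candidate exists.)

none

Pairwise majorities:
Ruiz vs Pham: 4 to 11, Pham.
Ruiz vs Ferraro: Ruiz preferred on 3 ballots; Ferraro wins 12–3.
Ruiz vs Varga: Ruiz is ranked higher on 7+3 = 10 ballots, Varga on 5. Ruiz wins 10–5.
Ruiz vs Blum: Ruiz preferred on 3 ballots; Blum wins 12–3.
Pham vs Ferraro: 10 to 5, Pham.
Pham vs Varga: 14 to 1, Pham.
Pham vs Blum: Pham preferred on 7 ballots; Blum wins 8–7.
Ferraro vs Varga: Ferraro is ranked higher on 7+3+4+1 = 15 ballots, Varga on 0. Ferraro wins 15–0.
Ferraro vs Blum: 8 to 7, Ferraro.
Varga vs Blum: Varga preferred on 0 ballots; Blum wins 15–0.
Each candidate drops at least one matchup (Ruiz loses to Pham; Pham loses to Blum; Ferraro loses to Pham; Varga loses to Ruiz; Blum loses to Ferraro); the cycle Pham beats Ferraro beats Blum beats Pham rules out a Condorcet winner.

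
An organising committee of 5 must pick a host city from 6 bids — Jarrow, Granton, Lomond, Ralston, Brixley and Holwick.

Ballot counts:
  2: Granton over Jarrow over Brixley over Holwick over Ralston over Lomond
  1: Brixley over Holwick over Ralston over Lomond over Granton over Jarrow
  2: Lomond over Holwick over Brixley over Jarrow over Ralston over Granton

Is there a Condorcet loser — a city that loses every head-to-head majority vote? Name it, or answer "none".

none

Pairwise majorities:
Jarrow vs Granton: Jarrow preferred on 2 ballots; Granton wins 3–2.
Jarrow vs Lomond: Jarrow is ranked higher on 2 ballots, Lomond on 3. Lomond wins 3–2.
Jarrow vs Ralston: 4 to 1, Jarrow.
Jarrow vs Brixley: Brixley, 3–2.
Jarrow vs Holwick: Holwick wins 3–2.
Granton vs Lomond: Lomond, 3–2.
Granton vs Ralston: 2 for Granton, 3 for Ralston — Ralston by 3–2.
Granton vs Brixley: 2 for Granton, 3 for Brixley — Brixley by 3–2.
Granton vs Holwick: 2 for Granton, 3 for Holwick — Holwick by 3–2.
Lomond vs Ralston: Ralston, 3–2.
Lomond vs Brixley: Brixley wins 3–2.
Lomond vs Holwick: Lomond is ranked higher on 2 ballots, Holwick on 3. Holwick wins 3–2.
Ralston vs Brixley: 0 to 5, Brixley.
Ralston vs Holwick: 0 to 5, Holwick.
Brixley vs Holwick: 2+1 = 3 for Brixley, 2 for Holwick — Brixley by 3–2.
Each city has at least one pairwise win (Jarrow beats Ralston; Granton beats Jarrow; Lomond beats Jarrow; Ralston beats Granton; Brixley beats Jarrow; Holwick beats Jarrow) — no Condorcet loser.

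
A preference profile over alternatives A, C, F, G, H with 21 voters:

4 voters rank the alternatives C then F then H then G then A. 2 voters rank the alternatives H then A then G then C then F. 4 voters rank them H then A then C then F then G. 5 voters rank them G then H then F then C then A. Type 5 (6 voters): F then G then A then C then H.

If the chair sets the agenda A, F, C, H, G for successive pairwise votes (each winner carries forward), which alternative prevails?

Round 1: A vs F — 6–15, F advances.
Round 2: F vs C — 11–10, F advances.
Round 3: F vs H — 10–11, H advances.
Round 4: H vs G — 10–11, G advances.
G survives the agenda.

G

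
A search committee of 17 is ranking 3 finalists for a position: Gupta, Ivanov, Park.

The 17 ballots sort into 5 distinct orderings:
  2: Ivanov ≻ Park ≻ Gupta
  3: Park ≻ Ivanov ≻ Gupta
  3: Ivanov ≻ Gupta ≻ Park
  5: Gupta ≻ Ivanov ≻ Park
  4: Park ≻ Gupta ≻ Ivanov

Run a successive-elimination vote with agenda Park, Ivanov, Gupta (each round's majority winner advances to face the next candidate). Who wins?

Round 1: Park vs Ivanov — 7–10, Ivanov advances.
Round 2: Ivanov vs Gupta — 8–9, Gupta advances.
Gupta survives the agenda.

Gupta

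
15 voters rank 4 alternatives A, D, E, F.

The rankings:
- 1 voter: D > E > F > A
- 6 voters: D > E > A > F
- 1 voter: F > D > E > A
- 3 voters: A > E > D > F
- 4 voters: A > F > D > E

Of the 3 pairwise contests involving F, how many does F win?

0

F against each rival (15 voters):
F vs A: F is ranked higher on 1+1 = 2 ballots, A on 13. A wins 13–2.
F vs D: F is ranked higher on 1+4 = 5 ballots, D on 10. D wins 10–5.
F vs E: F is ranked higher on 1+4 = 5 ballots, E on 10. E wins 10–5.
F beats no one; loses to A, D, E — 0 pairwise wins.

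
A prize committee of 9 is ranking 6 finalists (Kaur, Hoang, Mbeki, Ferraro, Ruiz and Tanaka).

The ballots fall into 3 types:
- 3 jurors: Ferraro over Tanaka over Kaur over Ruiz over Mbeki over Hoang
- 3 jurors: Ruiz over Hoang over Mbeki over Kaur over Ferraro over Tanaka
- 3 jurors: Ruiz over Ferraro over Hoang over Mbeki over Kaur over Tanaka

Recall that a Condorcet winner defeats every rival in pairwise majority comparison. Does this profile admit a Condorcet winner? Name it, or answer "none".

Ruiz

Head-to-head results (9 jurors):
Kaur vs Hoang: 3 for Kaur, 6 for Hoang — Hoang by 6–3.
Kaur vs Mbeki: 3 for Kaur, 6 for Mbeki — Mbeki by 6–3.
Kaur vs Ferraro: Kaur is ranked higher on 3 ballots, Ferraro on 6. Ferraro wins 6–3.
Kaur vs Ruiz: 3 to 6, Ruiz.
Kaur vs Tanaka: 6 to 3, Kaur.
Hoang vs Mbeki: Hoang is ranked higher on 3+3 = 6 ballots, Mbeki on 3. Hoang wins 6–3.
Hoang vs Ferraro: Hoang is ranked higher on 3 ballots, Ferraro on 6. Ferraro wins 6–3.
Hoang vs Ruiz: Hoang is ranked higher on 0 ballots, Ruiz on 9. Ruiz wins 9–0.
Hoang vs Tanaka: 3+3 = 6 for Hoang, 3 for Tanaka — Hoang by 6–3.
Mbeki vs Ferraro: Mbeki is ranked higher on 3 ballots, Ferraro on 6. Ferraro wins 6–3.
Mbeki vs Ruiz: Mbeki is ranked higher on 0 ballots, Ruiz on 9. Ruiz wins 9–0.
Mbeki vs Tanaka: Mbeki preferred on 3+3 = 6 ballots; Mbeki wins 6–3.
Ferraro vs Ruiz: 3 to 6, Ruiz.
Ferraro vs Tanaka: Ferraro preferred on 3+3+3 = 9 ballots; Ferraro wins 9–0.
Ruiz vs Tanaka: Ruiz is ranked higher on 3+3 = 6 ballots, Tanaka on 3. Ruiz wins 6–3.
Ruiz wins every pairwise contest, so Ruiz is the Condorcet winner.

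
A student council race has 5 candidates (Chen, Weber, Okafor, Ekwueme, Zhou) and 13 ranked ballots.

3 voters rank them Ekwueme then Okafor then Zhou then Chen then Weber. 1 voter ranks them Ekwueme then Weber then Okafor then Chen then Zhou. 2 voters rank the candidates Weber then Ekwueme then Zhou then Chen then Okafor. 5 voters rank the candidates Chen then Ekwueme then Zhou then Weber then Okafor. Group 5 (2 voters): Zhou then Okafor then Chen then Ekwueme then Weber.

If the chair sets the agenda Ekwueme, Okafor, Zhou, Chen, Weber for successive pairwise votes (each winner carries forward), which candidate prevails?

Round 1: Ekwueme vs Okafor — 11–2, Ekwueme advances.
Round 2: Ekwueme vs Zhou — 11–2, Ekwueme advances.
Round 3: Ekwueme vs Chen — 6–7, Chen advances.
Round 4: Chen vs Weber — 10–3, Chen advances.
The agenda winner is Chen.

Chen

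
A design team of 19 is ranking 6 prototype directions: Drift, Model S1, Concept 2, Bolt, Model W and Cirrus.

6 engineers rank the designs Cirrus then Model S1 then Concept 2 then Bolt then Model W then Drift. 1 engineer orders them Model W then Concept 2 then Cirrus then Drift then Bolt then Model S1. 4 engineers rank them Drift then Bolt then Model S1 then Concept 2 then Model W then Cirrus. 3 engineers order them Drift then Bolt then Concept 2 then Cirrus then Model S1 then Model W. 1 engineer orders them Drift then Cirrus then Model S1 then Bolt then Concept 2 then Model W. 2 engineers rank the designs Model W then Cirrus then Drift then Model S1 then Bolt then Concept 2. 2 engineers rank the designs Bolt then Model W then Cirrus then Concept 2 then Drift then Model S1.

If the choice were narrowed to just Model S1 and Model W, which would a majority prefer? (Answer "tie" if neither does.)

Model S1

Ballots ranking Model S1 above Model W: 6 + 4 + 3 + 1 = 14.
Ballots ranking Model W above Model S1: 19 − 14 = 5.
Model S1 wins the head-to-head 14–5.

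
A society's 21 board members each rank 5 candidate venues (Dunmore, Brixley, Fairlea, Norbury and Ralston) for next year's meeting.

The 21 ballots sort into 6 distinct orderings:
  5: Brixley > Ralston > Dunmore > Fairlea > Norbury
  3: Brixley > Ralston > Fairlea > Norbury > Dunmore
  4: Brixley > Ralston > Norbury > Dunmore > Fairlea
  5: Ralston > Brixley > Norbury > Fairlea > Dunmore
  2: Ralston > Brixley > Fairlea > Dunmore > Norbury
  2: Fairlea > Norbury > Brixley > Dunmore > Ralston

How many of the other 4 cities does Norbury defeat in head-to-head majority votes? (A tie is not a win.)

Norbury against each rival (21 organisers):
Norbury vs Dunmore: Norbury wins 14–7.
Norbury vs Brixley: Brixley wins 19–2.
Norbury vs Fairlea: 9 to 12, Fairlea.
Norbury–Ralston: Ralston 19–2.
Norbury beats Dunmore; loses to Brixley, Fairlea, Ralston — 1 pairwise win.

1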